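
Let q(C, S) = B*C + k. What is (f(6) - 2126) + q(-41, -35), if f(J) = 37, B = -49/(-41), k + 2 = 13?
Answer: -2127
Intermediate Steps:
k = 11 (k = -2 + 13 = 11)
B = 49/41 (B = -49*(-1/41) = 49/41 ≈ 1.1951)
q(C, S) = 11 + 49*C/41 (q(C, S) = 49*C/41 + 11 = 11 + 49*C/41)
(f(6) - 2126) + q(-41, -35) = (37 - 2126) + (11 + (49/41)*(-41)) = -2089 + (11 - 49) = -2089 - 38 = -2127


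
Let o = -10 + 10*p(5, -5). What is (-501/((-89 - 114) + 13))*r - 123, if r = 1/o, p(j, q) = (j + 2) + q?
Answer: -233199/1900 ≈ -122.74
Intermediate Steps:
p(j, q) = 2 + j + q (p(j, q) = (2 + j) + q = 2 + j + q)
o = 10 (o = -10 + 10*(2 + 5 - 5) = -10 + 10*2 = -10 + 20 = 10)
r = 1/10 ≈ 0.10000
(-501/((-89 - 114) + 13))*r - 123 = -501/((-89 - 114) + 13)*(1/10) - 123 = -501/(-203 + 13)*(1/10) - 123 = -501/(-190)*(1/10) - 123 = -501*(-1/190)*(1/10) - 123 = (501/190)*(1/10) - 123 = 501/1900 - 123 = -233199/1900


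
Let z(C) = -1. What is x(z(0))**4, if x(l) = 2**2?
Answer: 256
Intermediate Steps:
x(l) = 4
x(z(0))**4 = 4**4 = 256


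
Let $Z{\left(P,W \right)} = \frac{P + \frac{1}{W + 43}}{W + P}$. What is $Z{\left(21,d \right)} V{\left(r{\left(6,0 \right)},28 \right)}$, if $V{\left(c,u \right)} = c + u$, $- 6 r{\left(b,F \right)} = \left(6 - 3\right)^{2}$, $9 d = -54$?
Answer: $\frac{20617}{555} \approx 37.148$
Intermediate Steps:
$d = -6$ ($d = \frac{1}{9} \left(-54\right) = -6$)
$r{\left(b,F \right)} = - \frac{3}{2}$ ($r{\left(b,F \right)} = - \frac{\left(6 - 3\right)^{2}}{6} = - \frac{3^{2}}{6} = \left(- \frac{1}{6}\right) 9 = - \frac{3}{2}$)
$Z{\left(P,W \right)} = \frac{P + \frac{1}{43 + W}}{P + W}$
$Z{\left(21,d \right)} V{\left(r{\left(6,0 \right)},28 \right)} = \frac{1 + 43 \cdot 21 + 21 \left(-6\right)}{\left(-6\right)^{2} + 43 \cdot 21 + 43 \left(-6\right) + 21 \left(-6\right)} \left(- \frac{3}{2} + 28\right) = \frac{1 + 903 - 126}{36 + 903 - 258 - 126} \cdot \frac{53}{2} = \frac{1}{555} \cdot 778 \cdot \frac{53}{2} = \frac{778}{555} \cdot \frac{53}{2} = \frac{20617}{555}$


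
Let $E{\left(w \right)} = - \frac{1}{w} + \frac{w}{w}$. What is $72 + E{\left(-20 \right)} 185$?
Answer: $\frac{1065}{4} \approx 266.25$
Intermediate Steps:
$E{\left(w \right)} = 1 - \frac{1}{w}$ ($E{\left(w \right)} = - \frac{1}{w} + 1 = 1 - \frac{1}{w}$)
$72 + E{\left(-20 \right)} 185 = 72 + \frac{-1 - 20}{-20} \cdot 185 = 72 + \left(- \frac{1}{20}\right) \left(-21\right) 185 = 72 + \frac{21}{20} \cdot 185 = 72 + \frac{777}{4} = \frac{1065}{4}$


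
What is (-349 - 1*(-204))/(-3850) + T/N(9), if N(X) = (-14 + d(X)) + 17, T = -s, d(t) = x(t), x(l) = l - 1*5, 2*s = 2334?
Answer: -128341/770 ≈ -166.68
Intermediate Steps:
s = 1167 (s = (1/2)*2334 = 1167)
x(l) = -5 + l (x(l) = l - 5 = -5 + l)
d(t) = -5 + t
T = -1167 (T = -1*1167 = -1167)
N(X) = -2 + X (N(X) = (-14 + (-5 + X)) + 17 = (-19 + X) + 17 = -2 + X)
(-349 - 1*(-204))/(-3850) + T/N(9) = (-349 - 1*(-204))/(-3850) - 1167/(-2 + 9) = (-349 + 204)*(-1/3850) - 1167/7 = -145*(-1/3850) - 1167*1/7 = 29/770 - 1167/7 = -128341/770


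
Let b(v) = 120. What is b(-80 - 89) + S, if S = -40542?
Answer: -40422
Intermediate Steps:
b(-80 - 89) + S = 120 - 40542 = -40422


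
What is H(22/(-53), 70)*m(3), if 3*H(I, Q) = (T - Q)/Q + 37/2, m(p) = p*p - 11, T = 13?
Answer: -1238/105 ≈ -11.790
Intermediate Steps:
m(p) = -11 + p² (m(p) = p² - 11 = -11 + p²)
H(I, Q) = 37/6 + (13 - Q)/(3*Q) (H(I, Q) = ((13 - Q)/Q + 37/2)/3 = (37/2 + (13 - Q)/Q)/3 = 37/6 + (13 - Q)/(3*Q))
H(22/(-53), 70)*m(3) = ((⅙)*(26 + 35*70)/70)*(-11 + 3²) = ((⅙)*(1/70)*(26 + 2450))*(-11 + 9) = ((⅙)*(1/70)*2476)*(-2) = (619/105)*(-2) = -1238/105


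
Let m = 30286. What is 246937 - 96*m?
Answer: -2660519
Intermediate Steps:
246937 - 96*m = 246937 - 96*30286 = 246937 - 2907456 = -2660519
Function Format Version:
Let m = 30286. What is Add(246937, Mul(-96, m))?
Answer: -2660519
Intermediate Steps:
Add(246937, Mul(-96, m)) = Add(246937, Mul(-96, 30286)) = Add(246937, -2907456) = -2660519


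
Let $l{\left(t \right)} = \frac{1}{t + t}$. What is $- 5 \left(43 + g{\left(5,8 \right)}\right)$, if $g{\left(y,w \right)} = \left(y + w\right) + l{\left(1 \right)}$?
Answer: $- \frac{565}{2} \approx -282.5$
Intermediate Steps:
$l{\left(t \right)} = \frac{1}{2 t}$
$g{\left(y,w \right)} = \frac{1}{2} + w + y$ ($g{\left(y,w \right)} = \left(y + w\right) + \frac{1}{2 \cdot 1} = \left(w + y\right) + \frac{1}{2} \cdot 1 = \left(w + y\right) + \frac{1}{2} = \frac{1}{2} + w + y$)
$- 5 \left(43 + g{\left(5,8 \right)}\right) = - 5 \left(43 + \left(\frac{1}{2} + 8 + 5\right)\right) = - 5 \left(43 + \frac{27}{2}\right) = \left(-5\right) \frac{113}{2} = - \frac{565}{2}$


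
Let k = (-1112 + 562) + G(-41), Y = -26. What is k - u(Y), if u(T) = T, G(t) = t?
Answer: -565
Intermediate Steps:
k = -591 (k = (-1112 + 562) - 41 = -550 - 41 = -591)
k - u(Y) = -591 - 1*(-26) = -591 + 26 = -565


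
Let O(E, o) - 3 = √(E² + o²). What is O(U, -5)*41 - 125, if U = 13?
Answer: -2 + 41*√194 ≈ 569.06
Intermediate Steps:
O(E, o) = 3 + √(E² + o²)
O(U, -5)*41 - 125 = (3 + √(13² + (-5)²))*41 - 125 = (3 + √(169 + 25))*41 - 125 = (3 + √194)*41 - 125 = (123 + 41*√194) - 125 = -2 + 41*√194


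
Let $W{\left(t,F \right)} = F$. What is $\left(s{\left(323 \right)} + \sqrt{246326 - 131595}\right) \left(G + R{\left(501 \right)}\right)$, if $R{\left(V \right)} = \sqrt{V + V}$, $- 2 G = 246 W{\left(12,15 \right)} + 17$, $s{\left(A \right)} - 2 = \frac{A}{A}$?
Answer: $- \frac{\left(3 + \sqrt{114731}\right) \left(3707 - 2 \sqrt{1002}\right)}{2} \approx -6.2256 \cdot 10^{5}$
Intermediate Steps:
$s{\left(A \right)} = 3$ ($s{\left(A \right)} = 2 + \frac{A}{A} = 2 + 1 = 3$)
$G = - \frac{3707}{2}$ ($G = - \frac{246 \cdot 15 + 17}{2} = - \frac{3690 + 17}{2} = \left(- \frac{1}{2}\right) 3707 = - \frac{3707}{2} \approx -1853.5$)
$R{\left(V \right)} = \sqrt{2} \sqrt{V}$ ($R{\left(V \right)} = \sqrt{2 V} = \sqrt{2} \sqrt{V}$)
$\left(s{\left(323 \right)} + \sqrt{246326 - 131595}\right) \left(G + R{\left(501 \right)}\right) = \left(3 + \sqrt{246326 - 131595}\right) \left(- \frac{3707}{2} + \sqrt{2} \sqrt{501}\right) = \left(3 + \sqrt{114731}\right) \left(- \frac{3707}{2} + \sqrt{1002}\right)$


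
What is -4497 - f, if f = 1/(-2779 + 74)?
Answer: -12164384/2705 ≈ -4497.0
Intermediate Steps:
f = -1/2705 (f = 1/(-2705) = -1/2705 ≈ -0.00036969)
-4497 - f = -4497 - 1*(-1/2705) = -4497 + 1/2705 = -12164384/2705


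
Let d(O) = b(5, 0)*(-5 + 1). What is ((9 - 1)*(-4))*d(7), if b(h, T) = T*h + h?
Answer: 640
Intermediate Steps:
b(h, T) = h + T*h
d(O) = -20 (d(O) = (5*(1 + 0))*(-5 + 1) = (5*1)*(-4) = 5*(-4) = -20)
((9 - 1)*(-4))*d(7) = ((9 - 1)*(-4))*(-20) = (8*(-4))*(-20) = -32*(-20) = 640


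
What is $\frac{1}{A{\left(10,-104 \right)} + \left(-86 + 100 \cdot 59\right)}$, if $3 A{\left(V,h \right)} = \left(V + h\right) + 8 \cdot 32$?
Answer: $\frac{1}{5868} \approx 0.00017042$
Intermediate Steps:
$A{\left(V,h \right)} = \frac{256}{3} + \frac{V}{3} + \frac{h}{3}$ ($A{\left(V,h \right)} = \frac{\left(V + h\right) + 8 \cdot 32}{3} = \frac{\left(V + h\right) + 256}{3} = \frac{256 + V + h}{3} = \frac{256}{3} + \frac{V}{3} + \frac{h}{3}$)
$\frac{1}{A{\left(10,-104 \right)} + \left(-86 + 100 \cdot 59\right)} = \frac{1}{\left(\frac{256}{3} + \frac{1}{3} \cdot 10 + \frac{1}{3} \left(-104\right)\right) + \left(-86 + 100 \cdot 59\right)} = \frac{1}{\left(\frac{256}{3} + \frac{10}{3} - \frac{104}{3}\right) + \left(-86 + 5900\right)} = \frac{1}{54 + 5814} = \frac{1}{5868}$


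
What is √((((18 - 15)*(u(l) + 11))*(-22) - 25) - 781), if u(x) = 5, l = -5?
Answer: 7*I*√38 ≈ 43.151*I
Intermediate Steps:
√((((18 - 15)*(u(l) + 11))*(-22) - 25) - 781) = √((((18 - 15)*(5 + 11))*(-22) - 25) - 781) = √(((3*16)*(-22) - 25) - 781) = √((48*(-22) - 25) - 781) = √((-1056 - 25) - 781) = √(-1081 - 781) = √(-1862) = 7*I*√38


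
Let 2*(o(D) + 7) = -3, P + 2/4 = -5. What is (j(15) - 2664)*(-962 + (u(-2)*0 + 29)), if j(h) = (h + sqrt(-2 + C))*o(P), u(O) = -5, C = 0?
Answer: 5208939/2 + 15861*I*sqrt(2)/2 ≈ 2.6045e+6 + 11215.0*I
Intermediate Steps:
P = -11/2 (P = -1/2 - 5 = -11/2 ≈ -5.5000)
o(D) = -17/2 (o(D) = -7 + (1/2)*(-3) = -7 - 3/2 = -17/2)
j(h) = -17*h/2 - 17*I*sqrt(2)/2 (j(h) = (h + sqrt(-2 + 0))*(-17/2) = (h + sqrt(-2))*(-17/2) = (h + I*sqrt(2))*(-17/2) = -17*h/2 - 17*I*sqrt(2)/2)
(j(15) - 2664)*(-962 + (u(-2)*0 + 29)) = ((-17/2*15 - 17*I*sqrt(2)/2) - 2664)*(-962 + (-5*0 + 29)) = ((-255/2 - 17*I*sqrt(2)/2) - 2664)*(-962 + (0 + 29)) = (-5583/2 - 17*I*sqrt(2)/2)*(-962 + 29) = (-5583/2 - 17*I*sqrt(2)/2)*(-933) = 5208939/2 + 15861*I*sqrt(2)/2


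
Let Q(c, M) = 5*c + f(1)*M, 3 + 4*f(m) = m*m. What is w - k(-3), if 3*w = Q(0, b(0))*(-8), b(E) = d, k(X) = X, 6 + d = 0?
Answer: -5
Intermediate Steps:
f(m) = -¾ + m²/4 (f(m) = -¾ + (m*m)/4 = -¾ + m²/4)
d = -6 (d = -6 + 0 = -6)
b(E) = -6
Q(c, M) = 5*c - M/2 (Q(c, M) = 5*c + (-¾ + (¼)*1²)*M = 5*c + (-¾ + (¼)*1)*M = 5*c + (-¾ + ¼)*M = 5*c - M/2)
w = -8 (w = ((5*0 - ½*(-6))*(-8))/3 = ((0 + 3)*(-8))/3 = (3*(-8))/3 = (⅓)*(-24) = -8)
w - k(-3) = -8 - 1*(-3) = -8 + 3 = -5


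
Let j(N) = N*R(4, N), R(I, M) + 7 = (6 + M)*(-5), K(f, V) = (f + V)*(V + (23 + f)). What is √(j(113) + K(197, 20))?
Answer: I*√15946 ≈ 126.28*I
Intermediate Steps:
K(f, V) = (V + f)*(23 + V + f)
R(I, M) = -37 - 5*M (R(I, M) = -7 + (6 + M)*(-5) = -7 + (-30 - 5*M) = -37 - 5*M)
j(N) = N*(-37 - 5*N)
√(j(113) + K(197, 20)) = √(-1*113*(37 + 5*113) + (20² + 197² + 23*20 + 23*197 + 2*20*197)) = √(-1*113*(37 + 565) + (400 + 38809 + 460 + 4531 + 7880)) = √(-1*113*602 + 52080) = √(-68026 + 52080) = √(-15946) = I*√15946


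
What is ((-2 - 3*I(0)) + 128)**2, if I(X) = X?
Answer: 15876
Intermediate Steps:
((-2 - 3*I(0)) + 128)**2 = ((-2 - 3*0) + 128)**2 = ((-2 + 0) + 128)**2 = (-2 + 128)**2 = 126**2 = 15876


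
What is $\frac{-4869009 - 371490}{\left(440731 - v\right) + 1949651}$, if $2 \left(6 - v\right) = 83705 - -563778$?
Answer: $- \frac{10480998}{5428235} \approx -1.9308$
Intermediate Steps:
$v = - \frac{647471}{2}$ ($v = 6 - \frac{83705 - -563778}{2} = 6 - \frac{83705 + 563778}{2} = 6 - \frac{647483}{2} = - \frac{647471}{2} \approx -3.2374 \cdot 10^{5}$)
$\frac{-4869009 - 371490}{\left(440731 - v\right) + 1949651} = \frac{-4869009 - 371490}{\left(440731 - - \frac{647471}{2}\right) + 1949651} = - \frac{5240499}{\left(440731 + \frac{647471}{2}\right) + 1949651} = - \frac{5240499}{\frac{1528933}{2} + 1949651} = - \frac{5240499}{\frac{5428235}{2}} = \left(-5240499\right) \frac{2}{5428235} = - \frac{10480998}{5428235}$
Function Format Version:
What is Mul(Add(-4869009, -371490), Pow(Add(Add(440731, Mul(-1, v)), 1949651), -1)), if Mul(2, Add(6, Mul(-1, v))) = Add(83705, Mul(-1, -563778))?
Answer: Rational(-10480998, 5428235) ≈ -1.9308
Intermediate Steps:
v = Rational(-647471, 2) (v = Add(6, Mul(Rational(-1, 2), Add(83705, Mul(-1, -563778)))) = Add(6, Mul(Rational(-1, 2), Add(83705, 563778))) = Add(6, Mul(Rational(-1, 2), 647483)) = Add(6, Rational(-647483, 2)) = Rational(-647471, 2) ≈ -3.2374e+5)
Mul(Add(-4869009, -371490), Pow(Add(Add(440731, Mul(-1, v)), 1949651), -1)) = Mul(Add(-4869009, -371490), Pow(Add(Add(440731, Mul(-1, Rational(-647471, 2))), 1949651), -1)) = Mul(-5240499, Pow(Add(Add(440731, Rational(647471, 2)), 1949651), -1)) = Mul(-5240499, Pow(Add(Rational(1528933, 2), 1949651), -1)) = Mul(-5240499, Pow(Rational(5428235, 2), -1)) = Mul(-5240499, Rational(2, 5428235)) = Rational(-10480998, 5428235)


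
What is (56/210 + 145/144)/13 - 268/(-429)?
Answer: 74407/102960 ≈ 0.72268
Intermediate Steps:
(56/210 + 145/144)/13 - 268/(-429) = (56*(1/210) + 145*(1/144))*(1/13) - 268*(-1/429) = (4/15 + 145/144)*(1/13) + 268/429 = (917/720)*(1/13) + 268/429 = 917/9360 + 268/429 = 74407/102960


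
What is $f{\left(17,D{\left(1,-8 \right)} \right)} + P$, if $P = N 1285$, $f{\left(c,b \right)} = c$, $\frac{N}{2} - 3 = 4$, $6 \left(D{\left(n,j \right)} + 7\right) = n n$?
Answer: $18007$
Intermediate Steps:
$D{\left(n,j \right)} = -7 + \frac{n^{2}}{6}$ ($D{\left(n,j \right)} = -7 + \frac{n n}{6} = -7 + \frac{n^{2}}{6}$)
$N = 14$ ($N = 6 + 2 \cdot 4 = 6 + 8 = 14$)
$P = 17990$ ($P = 14 \cdot 1285 = 17990$)
$f{\left(17,D{\left(1,-8 \right)} \right)} + P = 17 + 17990 = 18007$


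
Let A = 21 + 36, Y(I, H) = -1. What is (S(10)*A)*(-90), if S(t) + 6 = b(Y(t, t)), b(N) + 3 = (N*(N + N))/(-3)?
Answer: 49590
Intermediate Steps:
A = 57
b(N) = -3 - 2*N**2/3 (b(N) = -3 + (N*(N + N))/(-3) = -3 + (N*(2*N))*(-1/3) = -3 + (2*N**2)*(-1/3) = -3 - 2*N**2/3)
S(t) = -29/3 (S(t) = -6 + (-3 - 2/3*(-1)**2) = -6 + (-3 - 2/3*1) = -6 + (-3 - 2/3) = -6 - 11/3 = -29/3)
(S(10)*A)*(-90) = -29/3*57*(-90) = -551*(-90) = 49590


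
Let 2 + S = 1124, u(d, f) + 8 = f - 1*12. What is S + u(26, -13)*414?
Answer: -12540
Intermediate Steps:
u(d, f) = -20 + f (u(d, f) = -8 + (f - 1*12) = -8 + (f - 12) = -8 + (-12 + f) = -20 + f)
S = 1122 (S = -2 + 1124 = 1122)
S + u(26, -13)*414 = 1122 + (-20 - 13)*414 = 1122 - 33*414 = 1122 - 13662 = -12540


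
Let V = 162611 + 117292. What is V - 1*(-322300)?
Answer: 602203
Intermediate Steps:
V = 279903
V - 1*(-322300) = 279903 - 1*(-322300) = 279903 + 322300 = 602203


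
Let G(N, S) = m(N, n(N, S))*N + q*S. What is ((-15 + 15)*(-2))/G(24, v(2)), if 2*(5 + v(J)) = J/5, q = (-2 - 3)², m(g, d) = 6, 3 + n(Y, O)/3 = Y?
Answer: 0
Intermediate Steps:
n(Y, O) = -9 + 3*Y
q = 25 (q = (-5)² = 25)
v(J) = -5 + J/10 (v(J) = -5 + (J/5)/2 = -5 + J/10)
G(N, S) = 6*N + 25*S
((-15 + 15)*(-2))/G(24, v(2)) = ((-15 + 15)*(-2))/(6*24 + 25*(-5 + (⅒)*2)) = (0*(-2))/(144 + 25*(-5 + ⅕)) = 0/(144 + 25*(-24/5)) = 0/(144 - 120) = 0/24 = 0*(1/24) = 0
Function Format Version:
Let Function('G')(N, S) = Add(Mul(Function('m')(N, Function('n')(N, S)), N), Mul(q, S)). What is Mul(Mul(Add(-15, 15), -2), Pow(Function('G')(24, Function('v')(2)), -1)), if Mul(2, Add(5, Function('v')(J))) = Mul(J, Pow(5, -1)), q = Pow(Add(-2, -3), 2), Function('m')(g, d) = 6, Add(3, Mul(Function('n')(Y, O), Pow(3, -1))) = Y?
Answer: 0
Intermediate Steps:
Function('n')(Y, O) = Add(-9, Mul(3, Y))
q = 25 (q = Pow(-5, 2) = 25)
Function('v')(J) = Add(-5, Mul(Rational(1, 10), J)) (Function('v')(J) = Add(-5, Mul(Rational(1, 2), Mul(J, Pow(5, -1)))) = Add(-5, Mul(Rational(1, 2), Mul(J, Rational(1, 5)))) = Add(-5, Mul(Rational(1, 2), Mul(Rational(1, 5), J))) = Add(-5, Mul(Rational(1, 10), J)))
Function('G')(N, S) = Add(Mul(6, N), Mul(25, S))
Mul(Mul(Add(-15, 15), -2), Pow(Function('G')(24, Function('v')(2)), -1)) = Mul(Mul(Add(-15, 15), -2), Pow(Add(Mul(6, 24), Mul(25, Add(-5, Mul(Rational(1, 10), 2)))), -1)) = Mul(Mul(0, -2), Pow(Add(144, Mul(25, Add(-5, Rational(1, 5)))), -1)) = Mul(0, Pow(Add(144, Mul(25, Rational(-24, 5))), -1)) = Mul(0, Pow(Add(144, -120), -1)) = Mul(0, Pow(24, -1)) = Mul(0, Rational(1, 24)) = 0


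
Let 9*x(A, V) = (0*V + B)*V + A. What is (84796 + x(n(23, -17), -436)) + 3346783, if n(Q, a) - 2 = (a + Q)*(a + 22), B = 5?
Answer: 10294021/3 ≈ 3.4313e+6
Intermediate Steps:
n(Q, a) = 2 + (22 + a)*(Q + a) (n(Q, a) = 2 + (a + Q)*(a + 22) = 2 + (Q + a)*(22 + a) = 2 + (22 + a)*(Q + a))
x(A, V) = A/9 + 5*V/9 (x(A, V) = ((0*V + 5)*V + A)/9 = ((0 + 5)*V + A)/9 = (5*V + A)/9 = (A + 5*V)/9 = A/9 + 5*V/9)
(84796 + x(n(23, -17), -436)) + 3346783 = (84796 + ((2 + (-17)**2 + 22*23 + 22*(-17) + 23*(-17))/9 + (5/9)*(-436))) + 3346783 = (84796 + ((2 + 289 + 506 - 374 - 391)/9 - 2180/9)) + 3346783 = (84796 + ((1/9)*32 - 2180/9)) + 3346783 = (84796 + (32/9 - 2180/9)) + 3346783 = (84796 - 716/3) + 3346783 = 253672/3 + 3346783 = 10294021/3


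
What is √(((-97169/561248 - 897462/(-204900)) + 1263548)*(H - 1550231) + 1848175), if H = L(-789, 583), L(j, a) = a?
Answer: I*√60233139042255563928054/175390 ≈ 1.3993e+6*I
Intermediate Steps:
H = 583
√(((-97169/561248 - 897462/(-204900)) + 1263548)*(H - 1550231) + 1848175) = √(((-97169/561248 - 897462/(-204900)) + 1263548)*(583 - 1550231) + 1848175) = √(((-97169*1/561248 - 897462*(-1/204900)) + 1263548)*(-1549648) + 1848175) = √(((-97169/561248 + 219/50) + 1263548)*(-1549648) + 1848175) = √((59027431/14031200 + 1263548)*(-1549648) + 1848175) = √((17729153725031/14031200)*(-1549648) + 1848175) = √(-1717121725730427443/876950 + 1848175) = √(-1717120104973361193/876950) = I*√60233139042255563928054/175390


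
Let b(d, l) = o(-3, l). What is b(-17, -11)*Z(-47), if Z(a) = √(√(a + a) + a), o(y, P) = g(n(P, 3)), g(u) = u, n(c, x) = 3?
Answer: 3*√(-47 + I*√94) ≈ 2.1102 + 20.675*I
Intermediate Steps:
o(y, P) = 3
b(d, l) = 3
Z(a) = √(a + √2*√a) (Z(a) = √(√(2*a) + a) = √(√2*√a + a) = √(a + √2*√a))
b(-17, -11)*Z(-47) = 3*√(-47 + √2*√(-47)) = 3*√(-47 + √2*(I*√47)) = 3*√(-47 + I*√94)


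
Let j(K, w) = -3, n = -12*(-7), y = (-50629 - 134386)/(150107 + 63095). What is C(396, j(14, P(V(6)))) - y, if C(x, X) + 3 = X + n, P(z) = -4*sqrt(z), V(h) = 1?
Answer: 16814771/213202 ≈ 78.868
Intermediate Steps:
y = -185015/213202 ≈ -0.86779
n = 84
C(x, X) = 81 + X (C(x, X) = -3 + (X + 84) = -3 + (84 + X) = 81 + X)
C(396, j(14, P(V(6)))) - y = (81 - 3) - 1*(-185015/213202) = 78 + 185015/213202 = 16814771/213202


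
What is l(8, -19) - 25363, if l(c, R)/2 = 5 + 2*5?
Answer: -25333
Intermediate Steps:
l(c, R) = 30 (l(c, R) = 2*(5 + 2*5) = 2*(5 + 10) = 2*15 = 30)
l(8, -19) - 25363 = 30 - 25363 = -25333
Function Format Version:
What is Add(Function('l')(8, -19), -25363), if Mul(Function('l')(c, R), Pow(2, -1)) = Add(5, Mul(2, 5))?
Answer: -25333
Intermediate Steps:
Function('l')(c, R) = 30 (Function('l')(c, R) = Mul(2, Add(5, Mul(2, 5))) = Mul(2, Add(5, 10)) = Mul(2, 15) = 30)
Add(Function('l')(8, -19), -25363) = Add(30, -25363) = -25333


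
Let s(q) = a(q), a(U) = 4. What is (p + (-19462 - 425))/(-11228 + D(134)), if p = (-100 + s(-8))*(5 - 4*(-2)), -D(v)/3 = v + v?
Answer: 21135/12032 ≈ 1.7566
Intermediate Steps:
s(q) = 4
D(v) = -6*v (D(v) = -3*(v + v) = -6*v)
p = -1248 (p = (-100 + 4)*(5 - 4*(-2)) = -96*(5 + 8) = -96*13 = -1248)
(p + (-19462 - 425))/(-11228 + D(134)) = (-1248 + (-19462 - 425))/(-11228 - 6*134) = (-1248 - 19887)/(-11228 - 804) = -21135/(-12032) = -21135*(-1/12032) = 21135/12032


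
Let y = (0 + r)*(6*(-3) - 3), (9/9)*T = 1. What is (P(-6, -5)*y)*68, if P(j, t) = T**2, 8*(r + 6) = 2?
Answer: 8211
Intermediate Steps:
T = 1
r = -23/4 (r = -6 + (1/8)*2 = -6 + 1/4 = -23/4 ≈ -5.7500)
P(j, t) = 1 (P(j, t) = 1**2 = 1)
y = 483/4 (y = (0 - 23/4)*(6*(-3) - 3) = -23*(-18 - 3)/4 = -23/4*(-21) = 483/4 ≈ 120.75)
(P(-6, -5)*y)*68 = (1*(483/4))*68 = (483/4)*68 = 8211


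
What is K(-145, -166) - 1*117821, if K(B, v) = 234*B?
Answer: -151751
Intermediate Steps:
K(-145, -166) - 1*117821 = 234*(-145) - 1*117821 = -33930 - 117821 = -151751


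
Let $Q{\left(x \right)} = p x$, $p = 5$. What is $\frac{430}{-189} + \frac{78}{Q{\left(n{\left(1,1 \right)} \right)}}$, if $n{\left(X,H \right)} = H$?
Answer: $\frac{12592}{945} \approx 13.325$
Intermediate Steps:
$Q{\left(x \right)} = 5 x$
$\frac{430}{-189} + \frac{78}{Q{\left(n{\left(1,1 \right)} \right)}} = \frac{430}{-189} + \frac{78}{5 \cdot 1} = 430 \left(- \frac{1}{189}\right) + \frac{78}{5} = - \frac{430}{189} + 78 \cdot \frac{1}{5} = - \frac{430}{189} + \frac{78}{5} = \frac{12592}{945}$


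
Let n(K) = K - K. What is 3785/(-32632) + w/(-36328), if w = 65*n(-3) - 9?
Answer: -8575487/74090956 ≈ -0.11574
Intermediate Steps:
n(K) = 0
w = -9 (w = 65*0 - 9 = 0 - 9 = -9)
3785/(-32632) + w/(-36328) = 3785/(-32632) - 9/(-36328) = 3785*(-1/32632) - 9*(-1/36328) = -3785/32632 + 9/36328 = -8575487/74090956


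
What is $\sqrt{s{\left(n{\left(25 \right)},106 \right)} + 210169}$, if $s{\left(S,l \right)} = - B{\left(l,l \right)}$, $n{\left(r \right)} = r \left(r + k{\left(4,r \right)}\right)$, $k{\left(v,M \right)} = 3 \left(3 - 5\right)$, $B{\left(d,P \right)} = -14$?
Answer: $\sqrt{210183} \approx 458.46$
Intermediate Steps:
$k{\left(v,M \right)} = -6$ ($k{\left(v,M \right)} = 3 \left(-2\right) = -6$)
$n{\left(r \right)} = r \left(-6 + r\right)$ ($n{\left(r \right)} = r \left(r - 6\right) = r \left(-6 + r\right)$)
$s{\left(S,l \right)} = 14$ ($s{\left(S,l \right)} = \left(-1\right) \left(-14\right) = 14$)
$\sqrt{s{\left(n{\left(25 \right)},106 \right)} + 210169} = \sqrt{14 + 210169} = \sqrt{210183}$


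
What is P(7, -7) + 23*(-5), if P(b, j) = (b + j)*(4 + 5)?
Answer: -115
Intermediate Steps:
P(b, j) = 9*b + 9*j (P(b, j) = (b + j)*9 = 9*b + 9*j)
P(7, -7) + 23*(-5) = (9*7 + 9*(-7)) + 23*(-5) = (63 - 63) - 115 = 0 - 115 = -115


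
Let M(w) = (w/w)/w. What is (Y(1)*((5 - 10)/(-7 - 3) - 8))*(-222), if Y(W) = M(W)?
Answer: 1665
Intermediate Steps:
M(w) = 1/w
Y(W) = 1/W
(Y(1)*((5 - 10)/(-7 - 3) - 8))*(-222) = (((5 - 10)/(-7 - 3) - 8)/1)*(-222) = (1*(-5/(-10) - 8))*(-222) = (1*(-5*(-⅒) - 8))*(-222) = (1*(½ - 8))*(-222) = (1*(-15/2))*(-222) = -15/2*(-222) = 1665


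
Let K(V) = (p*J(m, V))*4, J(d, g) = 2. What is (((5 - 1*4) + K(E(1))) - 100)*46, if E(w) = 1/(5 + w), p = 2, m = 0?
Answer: -3818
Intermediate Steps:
K(V) = 16 (K(V) = (2*2)*4 = 4*4 = 16)
(((5 - 1*4) + K(E(1))) - 100)*46 = (((5 - 1*4) + 16) - 100)*46 = (((5 - 4) + 16) - 100)*46 = ((1 + 16) - 100)*46 = (17 - 100)*46 = -83*46 = -3818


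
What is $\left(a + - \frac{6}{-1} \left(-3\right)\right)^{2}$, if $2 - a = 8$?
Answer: $576$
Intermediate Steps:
$a = -6$ ($a = 2 - 8 = -6$)
$\left(a + - \frac{6}{-1} \left(-3\right)\right)^{2} = \left(-6 + - \frac{6}{-1} \left(-3\right)\right)^{2} = \left(-6 + \left(-6\right) \left(-1\right) \left(-3\right)\right)^{2} = \left(-6 + 6 \left(-3\right)\right)^{2} = \left(-6 - 18\right)^{2} = \left(-24\right)^{2} = 576$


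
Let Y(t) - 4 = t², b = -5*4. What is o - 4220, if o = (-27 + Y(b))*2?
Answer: -3466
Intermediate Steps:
b = -20
Y(t) = 4 + t²
o = 754 (o = (-27 + (4 + (-20)²))*2 = (-27 + (4 + 400))*2 = (-27 + 404)*2 = 377*2 = 754)
o - 4220 = 754 - 4220 = -3466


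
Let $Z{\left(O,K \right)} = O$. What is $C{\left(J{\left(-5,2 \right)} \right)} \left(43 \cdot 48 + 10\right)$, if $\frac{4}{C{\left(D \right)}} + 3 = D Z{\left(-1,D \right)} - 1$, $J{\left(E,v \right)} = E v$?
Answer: $\frac{4148}{3} \approx 1382.7$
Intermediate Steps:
$C{\left(D \right)} = \frac{4}{-4 - D}$ ($C{\left(D \right)} = \frac{4}{-3 + \left(D \left(-1\right) - 1\right)} = \frac{4}{-3 - \left(1 + D\right)} = \frac{4}{-4 - D}$)
$C{\left(J{\left(-5,2 \right)} \right)} \left(43 \cdot 48 + 10\right) = \frac{4}{-4 - \left(-5\right) 2} \left(43 \cdot 48 + 10\right) = \frac{4}{-4 - -10} \left(2064 + 10\right) = \frac{4}{-4 + 10} \cdot 2074 = \frac{4}{6} \cdot 2074 = 4 \cdot \frac{1}{6} \cdot 2074 = \frac{2}{3} \cdot 2074 = \frac{4148}{3}$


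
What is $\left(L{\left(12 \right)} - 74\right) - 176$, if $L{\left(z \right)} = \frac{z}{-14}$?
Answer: $- \frac{1756}{7} \approx -250.86$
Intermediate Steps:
$L{\left(z \right)} = - \frac{z}{14}$ ($L{\left(z \right)} = z \left(- \frac{1}{14}\right) = - \frac{z}{14}$)
$\left(L{\left(12 \right)} - 74\right) - 176 = \left(\left(- \frac{1}{14}\right) 12 - 74\right) - 176 = \left(- \frac{6}{7} - 74\right) - 176 = - \frac{524}{7} - 176 = - \frac{1756}{7}$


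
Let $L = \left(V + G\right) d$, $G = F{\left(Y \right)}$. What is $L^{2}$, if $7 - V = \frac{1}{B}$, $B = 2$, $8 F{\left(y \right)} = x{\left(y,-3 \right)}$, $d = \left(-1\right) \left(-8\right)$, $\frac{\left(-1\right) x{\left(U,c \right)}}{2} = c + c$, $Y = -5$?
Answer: $4096$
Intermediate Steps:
$x{\left(U,c \right)} = - 4 c$ ($x{\left(U,c \right)} = - 2 \left(c + c\right) = - 2 \cdot 2 c = - 4 c$)
$d = 8$
$F{\left(y \right)} = \frac{3}{2}$ ($F{\left(y \right)} = \frac{\left(-4\right) \left(-3\right)}{8} = \frac{1}{8} \cdot 12 = \frac{3}{2}$)
$G = \frac{3}{2} \approx 1.5$
$V = \frac{13}{2}$ ($V = 7 - \frac{1}{2} = \frac{13}{2} \approx 6.5$)
$L = 64$ ($L = \left(\frac{13}{2} + \frac{3}{2}\right) 8 = 8 \cdot 8 = 64$)
$L^{2} = 64^{2} = 4096$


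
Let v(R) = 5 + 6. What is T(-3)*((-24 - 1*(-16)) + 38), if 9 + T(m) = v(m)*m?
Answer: -1260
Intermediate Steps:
v(R) = 11
T(m) = -9 + 11*m
T(-3)*((-24 - 1*(-16)) + 38) = (-9 + 11*(-3))*((-24 - 1*(-16)) + 38) = (-9 - 33)*((-24 + 16) + 38) = -42*(-8 + 38) = -42*30 = -1260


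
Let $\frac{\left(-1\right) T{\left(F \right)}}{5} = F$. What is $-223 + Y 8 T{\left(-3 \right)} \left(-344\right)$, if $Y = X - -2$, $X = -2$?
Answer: $-223$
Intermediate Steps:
$T{\left(F \right)} = - 5 F$
$Y = 0$ ($Y = -2 - -2 = -2 + 2 = 0$)
$-223 + Y 8 T{\left(-3 \right)} \left(-344\right) = -223 + 0 \cdot 8 \left(\left(-5\right) \left(-3\right)\right) \left(-344\right) = -223 + 0 \cdot 15 \left(-344\right) = -223 + 0 \left(-344\right) = -223 + 0 = -223$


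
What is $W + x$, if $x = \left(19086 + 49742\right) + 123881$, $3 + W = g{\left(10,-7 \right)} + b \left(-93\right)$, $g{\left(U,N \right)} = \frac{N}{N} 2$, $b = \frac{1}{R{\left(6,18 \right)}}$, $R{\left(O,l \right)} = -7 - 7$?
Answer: $\frac{2698005}{14} \approx 1.9271 \cdot 10^{5}$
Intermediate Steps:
$R{\left(O,l \right)} = -14$ ($R{\left(O,l \right)} = -7 - 7 = -14$)
$b = - \frac{1}{14}$ ($b = \frac{1}{-14} = - \frac{1}{14} \approx -0.071429$)
$g{\left(U,N \right)} = 2$ ($g{\left(U,N \right)} = 1 \cdot 2 = 2$)
$W = \frac{79}{14}$ ($W = -3 + \left(2 - - \frac{93}{14}\right) = -3 + \left(2 + \frac{93}{14}\right) = -3 + \frac{121}{14} = \frac{79}{14} \approx 5.6429$)
$x = 192709$ ($x = 68828 + 123881 = 192709$)
$W + x = \frac{79}{14} + 192709 = \frac{2698005}{14}$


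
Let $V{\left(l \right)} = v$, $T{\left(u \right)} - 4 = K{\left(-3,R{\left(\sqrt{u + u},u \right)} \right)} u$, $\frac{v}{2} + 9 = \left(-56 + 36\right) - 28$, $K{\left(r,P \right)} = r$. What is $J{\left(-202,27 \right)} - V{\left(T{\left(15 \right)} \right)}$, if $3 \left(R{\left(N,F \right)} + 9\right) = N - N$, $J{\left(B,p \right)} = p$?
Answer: $141$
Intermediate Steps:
$R{\left(N,F \right)} = -9$ ($R{\left(N,F \right)} = -9 + \frac{N - N}{3} = -9 + \frac{1}{3} \cdot 0 = -9 + 0 = -9$)
$v = -114$ ($v = -18 + 2 \left(\left(-56 + 36\right) - 28\right) = -18 + 2 \left(-20 - 28\right) = -18 + 2 \left(-48\right) = -18 - 96 = -114$)
$T{\left(u \right)} = 4 - 3 u$
$V{\left(l \right)} = -114$
$J{\left(-202,27 \right)} - V{\left(T{\left(15 \right)} \right)} = 27 - -114 = 27 + 114 = 141$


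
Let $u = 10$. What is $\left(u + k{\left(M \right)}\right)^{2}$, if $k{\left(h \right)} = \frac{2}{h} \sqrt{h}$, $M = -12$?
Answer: $\frac{\left(30 - i \sqrt{3}\right)^{2}}{9} \approx 99.667 - 11.547 i$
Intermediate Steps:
$k{\left(h \right)} = \frac{2}{\sqrt{h}}$
$\left(u + k{\left(M \right)}\right)^{2} = \left(10 + \frac{2}{2 i \sqrt{3}}\right)^{2} = \left(10 + 2 \left(- \frac{i \sqrt{3}}{6}\right)\right)^{2} = \left(10 - \frac{i \sqrt{3}}{3}\right)^{2}$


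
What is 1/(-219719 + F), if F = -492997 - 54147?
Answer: -1/766863 ≈ -1.3040e-6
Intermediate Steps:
F = -547144
1/(-219719 + F) = 1/(-219719 - 547144) = 1/(-766863) = -1/766863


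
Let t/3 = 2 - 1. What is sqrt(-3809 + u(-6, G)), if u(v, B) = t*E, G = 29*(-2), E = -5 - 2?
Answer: I*sqrt(3830) ≈ 61.887*I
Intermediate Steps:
E = -7
G = -58
t = 3 (t = 3*(2 - 1) = 3*1 = 3)
u(v, B) = -21 (u(v, B) = 3*(-7) = -21)
sqrt(-3809 + u(-6, G)) = sqrt(-3809 - 21) = sqrt(-3830) = I*sqrt(3830)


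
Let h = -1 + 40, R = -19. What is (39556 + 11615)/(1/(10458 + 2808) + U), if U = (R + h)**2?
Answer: 678834486/5306401 ≈ 127.93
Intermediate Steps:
h = 39
U = 400 (U = (-19 + 39)**2 = 20**2 = 400)
(39556 + 11615)/(1/(10458 + 2808) + U) = (39556 + 11615)/(1/(10458 + 2808) + 400) = 51171/(1/13266 + 400) = 51171/(5306401/13266) = 51171*(13266/5306401) = 678834486/5306401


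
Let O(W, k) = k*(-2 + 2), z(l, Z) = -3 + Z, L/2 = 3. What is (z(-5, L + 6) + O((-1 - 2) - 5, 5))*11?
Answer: 99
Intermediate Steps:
L = 6 (L = 2*3 = 6)
O(W, k) = 0 (O(W, k) = k*0 = 0)
(z(-5, L + 6) + O((-1 - 2) - 5, 5))*11 = ((-3 + (6 + 6)) + 0)*11 = ((-3 + 12) + 0)*11 = (9 + 0)*11 = 9*11 = 99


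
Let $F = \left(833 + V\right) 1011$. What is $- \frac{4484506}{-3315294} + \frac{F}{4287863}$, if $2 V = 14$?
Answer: $\frac{11022213813619}{7107763238361} \approx 1.5507$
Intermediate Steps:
$V = 7$ ($V = \frac{1}{2} \cdot 14 = 7$)
$F = 849240$ ($F = \left(833 + 7\right) 1011 = 840 \cdot 1011 = 849240$)
$- \frac{4484506}{-3315294} + \frac{F}{4287863} = - \frac{4484506}{-3315294} + \frac{849240}{4287863} = \left(-4484506\right) \left(- \frac{1}{3315294}\right) + 849240 \cdot \frac{1}{4287863} = \frac{2242253}{1657647} + \frac{849240}{4287863} = \frac{11022213813619}{7107763238361}$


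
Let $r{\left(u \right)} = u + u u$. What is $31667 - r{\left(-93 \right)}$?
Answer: $23111$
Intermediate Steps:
$r{\left(u \right)} = u + u^{2}$
$31667 - r{\left(-93 \right)} = 31667 - - 93 \left(1 - 93\right) = 31667 - \left(-93\right) \left(-92\right) = 31667 - 8556 = 23111$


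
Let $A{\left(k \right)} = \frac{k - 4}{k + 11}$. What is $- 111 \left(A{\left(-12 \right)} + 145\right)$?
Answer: $-17871$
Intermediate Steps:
$A{\left(k \right)} = \frac{-4 + k}{11 + k}$
$- 111 \left(A{\left(-12 \right)} + 145\right) = - 111 \left(\frac{-4 - 12}{11 - 12} + 145\right) = - 111 \left(\frac{1}{-1} \left(-16\right) + 145\right) = - 111 \left(\left(-1\right) \left(-16\right) + 145\right) = - 111 \left(16 + 145\right) = \left(-111\right) 161 = -17871$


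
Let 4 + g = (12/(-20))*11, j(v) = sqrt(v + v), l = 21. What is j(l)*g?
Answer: -53*sqrt(42)/5 ≈ -68.696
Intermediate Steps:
j(v) = sqrt(2)*sqrt(v) (j(v) = sqrt(2*v) = sqrt(2)*sqrt(v))
g = -53/5 (g = -4 + (12/(-20))*11 = -4 + (12*(-1/20))*11 = -4 - 3/5*11 = -4 - 33/5 = -53/5 ≈ -10.600)
j(l)*g = (sqrt(2)*sqrt(21))*(-53/5) = sqrt(42)*(-53/5) = -53*sqrt(42)/5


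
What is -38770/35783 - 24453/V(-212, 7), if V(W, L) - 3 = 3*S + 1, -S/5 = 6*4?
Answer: 861199579/12738748 ≈ 67.605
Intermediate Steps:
S = -120 (S = -30*4 = -5*24 = -120)
V(W, L) = -356 (V(W, L) = 3 + (3*(-120) + 1) = 3 + (-360 + 1) = 3 - 359 = -356)
-38770/35783 - 24453/V(-212, 7) = -38770/35783 - 24453/(-356) = -38770*1/35783 - 24453*(-1/356) = -38770/35783 + 24453/356 = 861199579/12738748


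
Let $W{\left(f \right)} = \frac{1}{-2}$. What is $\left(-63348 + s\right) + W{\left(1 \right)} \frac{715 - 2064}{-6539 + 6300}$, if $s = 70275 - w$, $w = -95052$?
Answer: $\frac{48744613}{478} \approx 1.0198 \cdot 10^{5}$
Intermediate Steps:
$W{\left(f \right)} = - \frac{1}{2}$
$s = 165327$ ($s = 70275 - -95052 = 70275 + 95052 = 165327$)
$\left(-63348 + s\right) + W{\left(1 \right)} \frac{715 - 2064}{-6539 + 6300} = \left(-63348 + 165327\right) - \frac{\left(715 - 2064\right) \frac{1}{-6539 + 6300}}{2} = 101979 - \frac{\left(-1349\right) \frac{1}{-239}}{2} = 101979 - \frac{\left(-1349\right) \left(- \frac{1}{239}\right)}{2} = 101979 - \frac{1349}{478} = \frac{48744613}{478}$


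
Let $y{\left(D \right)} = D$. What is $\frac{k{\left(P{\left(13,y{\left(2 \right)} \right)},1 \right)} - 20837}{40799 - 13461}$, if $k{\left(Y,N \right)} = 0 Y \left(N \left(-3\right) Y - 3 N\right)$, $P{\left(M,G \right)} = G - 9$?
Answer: $- \frac{20837}{27338} \approx -0.7622$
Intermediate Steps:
$P{\left(M,G \right)} = -9 + G$
$k{\left(Y,N \right)} = 0$ ($k{\left(Y,N \right)} = 0 \left(- 3 N Y - 3 N\right) = 0 \left(- 3 N - 3 N Y\right) = 0$)
$\frac{k{\left(P{\left(13,y{\left(2 \right)} \right)},1 \right)} - 20837}{40799 - 13461} = \frac{0 - 20837}{40799 - 13461} = - \frac{20837}{27338}$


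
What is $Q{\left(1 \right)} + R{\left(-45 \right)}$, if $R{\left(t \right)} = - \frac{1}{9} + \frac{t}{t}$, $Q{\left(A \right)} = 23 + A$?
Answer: $\frac{224}{9} \approx 24.889$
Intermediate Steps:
$R{\left(t \right)} = \frac{8}{9}$ ($R{\left(t \right)} = \left(-1\right) \frac{1}{9} + 1 = - \frac{1}{9} + 1 = \frac{8}{9}$)
$Q{\left(1 \right)} + R{\left(-45 \right)} = \left(23 + 1\right) + \frac{8}{9} = 24 + \frac{8}{9} = \frac{224}{9}$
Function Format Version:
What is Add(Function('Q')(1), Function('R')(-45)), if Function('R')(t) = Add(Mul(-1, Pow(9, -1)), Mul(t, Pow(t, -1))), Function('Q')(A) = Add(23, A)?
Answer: Rational(224, 9) ≈ 24.889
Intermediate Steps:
Function('R')(t) = Rational(8, 9) (Function('R')(t) = Add(Mul(-1, Rational(1, 9)), 1) = Add(Rational(-1, 9), 1) = Rational(8, 9))
Add(Function('Q')(1), Function('R')(-45)) = Add(Add(23, 1), Rational(8, 9)) = Add(24, Rational(8, 9)) = Rational(224, 9)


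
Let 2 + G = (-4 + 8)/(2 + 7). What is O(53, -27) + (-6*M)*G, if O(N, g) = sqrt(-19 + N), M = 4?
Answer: 112/3 + sqrt(34) ≈ 43.164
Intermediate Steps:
G = -14/9 (G = -2 + (-4 + 8)/(2 + 7) = -2 + 4/9 = -14/9 ≈ -1.5556)
O(53, -27) + (-6*M)*G = sqrt(-19 + 53) - 6*4*(-14/9) = sqrt(34) - 24*(-14/9) = sqrt(34) + 112/3 = 112/3 + sqrt(34)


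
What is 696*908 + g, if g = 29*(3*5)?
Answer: 632403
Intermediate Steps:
g = 435 (g = 29*15 = 435)
696*908 + g = 696*908 + 435 = 631968 + 435 = 632403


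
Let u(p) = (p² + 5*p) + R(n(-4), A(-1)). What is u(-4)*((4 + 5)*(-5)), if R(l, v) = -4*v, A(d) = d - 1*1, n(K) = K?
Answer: -180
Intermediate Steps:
A(d) = -1 + d (A(d) = d - 1 = -1 + d)
u(p) = 8 + p² + 5*p (u(p) = (p² + 5*p) - 4*(-1 - 1) = (p² + 5*p) - 4*(-2) = (p² + 5*p) + 8 = 8 + p² + 5*p)
u(-4)*((4 + 5)*(-5)) = (8 + (-4)² + 5*(-4))*((4 + 5)*(-5)) = (8 + 16 - 20)*(9*(-5)) = 4*(-45) = -180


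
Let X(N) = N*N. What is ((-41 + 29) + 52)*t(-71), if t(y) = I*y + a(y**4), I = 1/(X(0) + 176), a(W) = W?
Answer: 22362278925/22 ≈ 1.0165e+9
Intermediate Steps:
X(N) = N**2
I = 1/176 (I = 1/(0**2 + 176) = 1/(0 + 176) = 1/176 ≈ 0.0056818)
t(y) = y**4 + y/176 (t(y) = y/176 + y**4 = y**4 + y/176)
((-41 + 29) + 52)*t(-71) = ((-41 + 29) + 52)*((-71)**4 + (1/176)*(-71)) = (-12 + 52)*(25411681 - 71/176) = 40*(4472455785/176) = 22362278925/22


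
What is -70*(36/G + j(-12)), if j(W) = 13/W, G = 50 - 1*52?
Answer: 8015/6 ≈ 1335.8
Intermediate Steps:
G = -2 (G = 50 - 52 = -2)
-70*(36/G + j(-12)) = -70*(36/(-2) + 13/(-12)) = -70*(36*(-1/2) + 13*(-1/12)) = -70*(-18 - 13/12) = -70*(-229/12) = 8015/6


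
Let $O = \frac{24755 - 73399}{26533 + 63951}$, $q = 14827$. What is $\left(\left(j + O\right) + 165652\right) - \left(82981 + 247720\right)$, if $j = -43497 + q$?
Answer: $- \frac{4382129660}{22621} \approx -1.9372 \cdot 10^{5}$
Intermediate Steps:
$j = -28670$ ($j = -43497 + 14827 = -28670$)
$O = - \frac{12161}{22621}$ ($O = - \frac{48644}{90484} = \left(-48644\right) \frac{1}{90484} = - \frac{12161}{22621} \approx -0.5376$)
$\left(\left(j + O\right) + 165652\right) - \left(82981 + 247720\right) = \left(\left(-28670 - \frac{12161}{22621}\right) + 165652\right) - \left(82981 + 247720\right) = \left(- \frac{648556231}{22621} + 165652\right) - 330701 = \frac{3098657661}{22621} - 330701 = - \frac{4382129660}{22621}$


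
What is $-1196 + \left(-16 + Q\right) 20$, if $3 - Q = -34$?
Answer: $-776$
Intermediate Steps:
$Q = 37$ ($Q = 3 - -34 = 3 + 34 = 37$)
$-1196 + \left(-16 + Q\right) 20 = -1196 + \left(-16 + 37\right) 20 = -1196 + 21 \cdot 20 = -1196 + 420 = -776$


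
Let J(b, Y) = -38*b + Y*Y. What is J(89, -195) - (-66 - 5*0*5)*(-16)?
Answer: 33587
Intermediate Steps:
J(b, Y) = Y**2 - 38*b (J(b, Y) = -38*b + Y**2 = Y**2 - 38*b)
J(89, -195) - (-66 - 5*0*5)*(-16) = ((-195)**2 - 38*89) - (-66 - 5*0*5)*(-16) = (38025 - 3382) - (-66 + 0*5)*(-16) = 34643 - (-66 + 0)*(-16) = 34643 - (-66)*(-16) = 34643 - 1*1056 = 34643 - 1056 = 33587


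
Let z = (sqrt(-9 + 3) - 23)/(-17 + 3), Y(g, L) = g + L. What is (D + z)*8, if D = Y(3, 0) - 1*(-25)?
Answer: 1660/7 - 4*I*sqrt(6)/7 ≈ 237.14 - 1.3997*I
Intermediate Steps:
Y(g, L) = L + g
D = 28 (D = (0 + 3) - 1*(-25) = 3 + 25 = 28)
z = 23/14 - I*sqrt(6)/14 (z = (sqrt(-6) - 23)/(-14) = (I*sqrt(6) - 23)*(-1/14) = (-23 + I*sqrt(6))*(-1/14) = 23/14 - I*sqrt(6)/14 ≈ 1.6429 - 0.17496*I)
(D + z)*8 = (28 + (23/14 - I*sqrt(6)/14))*8 = (415/14 - I*sqrt(6)/14)*8 = 1660/7 - 4*I*sqrt(6)/7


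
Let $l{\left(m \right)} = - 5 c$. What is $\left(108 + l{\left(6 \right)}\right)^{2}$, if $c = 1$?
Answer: $10609$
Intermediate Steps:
$l{\left(m \right)} = -5$ ($l{\left(m \right)} = \left(-5\right) 1 = -5$)
$\left(108 + l{\left(6 \right)}\right)^{2} = \left(108 - 5\right)^{2} = 103^{2} = 10609$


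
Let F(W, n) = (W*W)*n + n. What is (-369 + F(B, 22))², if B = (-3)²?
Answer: 2059225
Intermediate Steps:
B = 9
F(W, n) = n + n*W² (F(W, n) = W²*n + n = n*W² + n = n + n*W²)
(-369 + F(B, 22))² = (-369 + 22*(1 + 9²))² = (-369 + 22*(1 + 81))² = (-369 + 22*82)² = (-369 + 1804)² = 1435² = 2059225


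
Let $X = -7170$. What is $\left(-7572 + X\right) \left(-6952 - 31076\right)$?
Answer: $560608776$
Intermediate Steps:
$\left(-7572 + X\right) \left(-6952 - 31076\right) = \left(-7572 - 7170\right) \left(-6952 - 31076\right) = \left(-14742\right) \left(-38028\right) = 560608776$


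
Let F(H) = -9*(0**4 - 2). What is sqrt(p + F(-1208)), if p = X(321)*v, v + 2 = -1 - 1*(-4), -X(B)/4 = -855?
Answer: 3*sqrt(382) ≈ 58.634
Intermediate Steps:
X(B) = 3420 (X(B) = -4*(-855) = 3420)
v = 1 (v = -2 + (-1 - 1*(-4)) = -2 + (-1 + 4) = -2 + 3 = 1)
p = 3420 (p = 3420*1 = 3420)
F(H) = 18 (F(H) = -9*(0 - 2) = -9*(-2) = 18)
sqrt(p + F(-1208)) = sqrt(3420 + 18) = sqrt(3438) = 3*sqrt(382)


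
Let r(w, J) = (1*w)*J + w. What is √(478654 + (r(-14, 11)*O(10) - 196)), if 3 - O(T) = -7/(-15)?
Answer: √11950810/5 ≈ 691.40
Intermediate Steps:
r(w, J) = w + J*w (r(w, J) = w*J + w = J*w + w = w + J*w)
O(T) = 38/15 (O(T) = 3 - (-7)/(-15) = 3 - (-7)*(-1)/15 = 3 - 1*7/15 = 3 - 7/15 = 38/15)
√(478654 + (r(-14, 11)*O(10) - 196)) = √(478654 + (-14*(1 + 11)*(38/15) - 196)) = √(478654 + (-14*12*(38/15) - 196)) = √(478654 + (-168*38/15 - 196)) = √(478654 + (-2128/5 - 196)) = √(478654 - 3108/5) = √(2390162/5) = √11950810/5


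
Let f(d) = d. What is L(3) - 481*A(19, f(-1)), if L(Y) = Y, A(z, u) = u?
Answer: 484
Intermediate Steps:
L(3) - 481*A(19, f(-1)) = 3 - 481*(-1) = 3 + 481 = 484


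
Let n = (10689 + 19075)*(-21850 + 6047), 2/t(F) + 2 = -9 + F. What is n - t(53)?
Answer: -9877570333/21 ≈ -4.7036e+8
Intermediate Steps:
t(F) = 2/(-11 + F) (t(F) = 2/(-2 + (-9 + F)) = 2/(-11 + F))
n = -470360492 (n = 29764*(-15803) = -470360492)
n - t(53) = -470360492 - 2/(-11 + 53) = -470360492 - 2/42 = -470360492 - 1*1/21 = -470360492 - 1/21 = -9877570333/21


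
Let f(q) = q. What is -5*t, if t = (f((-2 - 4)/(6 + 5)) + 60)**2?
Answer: -2138580/121 ≈ -17674.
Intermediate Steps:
t = 427716/121 (t = ((-2 - 4)/(6 + 5) + 60)**2 = (-6/11 + 60)**2 = (654/11)**2 = 427716/121 ≈ 3534.8)
-5*t = -5*427716/121 = -2138580/121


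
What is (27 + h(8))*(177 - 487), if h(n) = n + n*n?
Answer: -30690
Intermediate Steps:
h(n) = n + n²
(27 + h(8))*(177 - 487) = (27 + 8*(1 + 8))*(177 - 487) = (27 + 8*9)*(-310) = (27 + 72)*(-310) = 99*(-310) = -30690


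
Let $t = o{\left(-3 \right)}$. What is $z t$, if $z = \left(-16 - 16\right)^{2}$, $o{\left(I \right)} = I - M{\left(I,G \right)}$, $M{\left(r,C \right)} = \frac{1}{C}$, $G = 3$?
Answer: $- \frac{10240}{3} \approx -3413.3$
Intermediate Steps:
$o{\left(I \right)} = - \frac{1}{3} + I$ ($o{\left(I \right)} = I - \frac{1}{3} = - \frac{1}{3} + I$)
$t = - \frac{10}{3}$ ($t = - \frac{1}{3} - 3 = - \frac{10}{3} \approx -3.3333$)
$z = 1024$ ($z = \left(-32\right)^{2} = 1024$)
$z t = 1024 \left(- \frac{10}{3}\right) = - \frac{10240}{3}$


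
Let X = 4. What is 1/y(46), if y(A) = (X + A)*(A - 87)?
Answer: -1/2050 ≈ -0.00048780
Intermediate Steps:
y(A) = (-87 + A)*(4 + A) (y(A) = (4 + A)*(A - 87) = (4 + A)*(-87 + A) = (-87 + A)*(4 + A))
1/y(46) = 1/(-348 + 46² - 83*46) = 1/(-348 + 2116 - 3818) = 1/(-2050) = -1/2050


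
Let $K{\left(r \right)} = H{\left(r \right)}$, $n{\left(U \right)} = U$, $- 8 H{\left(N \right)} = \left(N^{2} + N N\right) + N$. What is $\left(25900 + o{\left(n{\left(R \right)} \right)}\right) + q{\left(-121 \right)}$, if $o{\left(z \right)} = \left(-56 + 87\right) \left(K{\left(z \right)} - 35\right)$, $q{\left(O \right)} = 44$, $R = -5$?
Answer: $\frac{197477}{8} \approx 24685.0$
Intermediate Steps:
$H{\left(N \right)} = - \frac{N^{2}}{4} - \frac{N}{8}$ ($H{\left(N \right)} = - \frac{\left(N^{2} + N N\right) + N}{8} = - \frac{\left(N^{2} + N^{2}\right) + N}{8} = - \frac{2 N^{2} + N}{8} = - \frac{N + 2 N^{2}}{8} = - \frac{N^{2}}{4} - \frac{N}{8}$)
$K{\left(r \right)} = - \frac{r \left(1 + 2 r\right)}{8}$
$o{\left(z \right)} = -1085 - \frac{31 z \left(1 + 2 z\right)}{8}$ ($o{\left(z \right)} = \left(-56 + 87\right) \left(- \frac{z \left(1 + 2 z\right)}{8} - 35\right) = 31 \left(-35 - \frac{z \left(1 + 2 z\right)}{8}\right) = -1085 - \frac{31 z \left(1 + 2 z\right)}{8}$)
$\left(25900 + o{\left(n{\left(R \right)} \right)}\right) + q{\left(-121 \right)} = \left(25900 - \left(1085 - \frac{155 \left(1 + 2 \left(-5\right)\right)}{8}\right)\right) + 44 = \left(25900 - \left(1085 - \frac{155 \left(1 - 10\right)}{8}\right)\right) + 44 = \left(25900 - \left(1085 - - \frac{1395}{8}\right)\right) + 44 = \left(25900 - \frac{10075}{8}\right) + 44 = \frac{197125}{8} + 44 = \frac{197477}{8}$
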